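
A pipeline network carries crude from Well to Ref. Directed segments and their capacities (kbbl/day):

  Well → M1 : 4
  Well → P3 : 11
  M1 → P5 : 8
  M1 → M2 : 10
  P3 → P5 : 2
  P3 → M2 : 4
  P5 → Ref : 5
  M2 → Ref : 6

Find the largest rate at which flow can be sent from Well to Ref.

10

Augment Well→M1→P5→Ref: bottleneck 4, flow now 4.
Augment Well→P3→P5→Ref: bottleneck 1, flow now 5.
Augment Well→P3→M2→Ref: bottleneck 4, flow now 9.
Augment Well→P3→P5→M1→M2→Ref: bottleneck 1, flow now 10. (uses reverse residual edge)
No augmenting path remains; maximum flow = 10.
In the residual graph, reachable from Well: {Well, P3}.
Min-cut edges: Well→M1 (4), P3→P5 (2), P3→M2 (4); capacity 4 + 2 + 4 = 10.
This cut is saturated, so no flow can exceed 10.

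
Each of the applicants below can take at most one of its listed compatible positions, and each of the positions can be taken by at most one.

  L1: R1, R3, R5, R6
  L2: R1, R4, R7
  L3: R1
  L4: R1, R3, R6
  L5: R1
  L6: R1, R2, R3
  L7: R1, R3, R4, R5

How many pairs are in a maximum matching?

6

Unit-capacity flow: source→left, listed edges, right→sink; max matching = max flow.
Augmenting path L1→R1 (+1); matched 1.
Augmenting path L2→R4 (+1); matched 2.
Augmenting path L4→R3 (+1); matched 3.
Augmenting path L6→R2 (+1); matched 4.
Augmenting path L7→R5 (+1); matched 5.
Augmenting path L3→R1→L1→R6 (+1); matched 6.
No augmenting path remains; maximum matching = 6.
König certificate: {L1, L2, L4, L6, L7, R1} is a vertex cover of size 6 (every listed pair touches it), so no matching can be larger.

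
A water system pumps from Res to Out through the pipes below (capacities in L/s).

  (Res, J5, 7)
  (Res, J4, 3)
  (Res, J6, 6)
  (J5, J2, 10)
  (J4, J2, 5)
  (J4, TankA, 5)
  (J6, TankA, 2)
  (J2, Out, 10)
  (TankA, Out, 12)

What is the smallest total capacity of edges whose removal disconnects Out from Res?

Augment Res→J5→J2→Out: bottleneck 7, flow now 7.
Augment Res→J4→J2→Out: bottleneck 3, flow now 10.
Augment Res→J6→TankA→Out: bottleneck 2, flow now 12.
No augmenting path remains; maximum flow = 12.
By max-flow min-cut, the minimum cut capacity equals the max flow.
In the residual graph, reachable from Res: {Res, J6}.
Min-cut edges: Res→J5 (7), Res→J4 (3), J6→TankA (2); capacity 7 + 3 + 2 = 12.

12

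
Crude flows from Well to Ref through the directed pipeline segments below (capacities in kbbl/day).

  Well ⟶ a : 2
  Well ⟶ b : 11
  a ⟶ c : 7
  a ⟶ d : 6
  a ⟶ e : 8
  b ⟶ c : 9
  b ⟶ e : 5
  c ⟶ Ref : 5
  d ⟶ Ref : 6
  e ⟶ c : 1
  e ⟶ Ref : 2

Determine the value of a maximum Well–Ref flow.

9

Augment Well→a→c→Ref: bottleneck 2, flow now 2.
Augment Well→b→c→Ref: bottleneck 3, flow now 5.
Augment Well→b→e→Ref: bottleneck 2, flow now 7.
Augment Well→b→c→a→d→Ref: bottleneck 2, flow now 9. (uses reverse residual edge)
No augmenting path remains; maximum flow = 9.
In the residual graph, reachable from Well: {Well, b, c, e}.
Min-cut edges: Well→a (2), c→Ref (5), e→Ref (2); capacity 2 + 5 + 2 = 9.
This cut is saturated, so no flow can exceed 9.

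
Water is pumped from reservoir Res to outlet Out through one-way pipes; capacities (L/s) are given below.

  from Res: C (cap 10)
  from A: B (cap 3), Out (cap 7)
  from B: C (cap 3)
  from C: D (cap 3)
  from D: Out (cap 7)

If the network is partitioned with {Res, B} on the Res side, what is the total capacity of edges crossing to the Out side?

Edges leaving {Res, B}: Res→C (10), B→C (3).
Cut capacity = 10 + 3 = 13.

13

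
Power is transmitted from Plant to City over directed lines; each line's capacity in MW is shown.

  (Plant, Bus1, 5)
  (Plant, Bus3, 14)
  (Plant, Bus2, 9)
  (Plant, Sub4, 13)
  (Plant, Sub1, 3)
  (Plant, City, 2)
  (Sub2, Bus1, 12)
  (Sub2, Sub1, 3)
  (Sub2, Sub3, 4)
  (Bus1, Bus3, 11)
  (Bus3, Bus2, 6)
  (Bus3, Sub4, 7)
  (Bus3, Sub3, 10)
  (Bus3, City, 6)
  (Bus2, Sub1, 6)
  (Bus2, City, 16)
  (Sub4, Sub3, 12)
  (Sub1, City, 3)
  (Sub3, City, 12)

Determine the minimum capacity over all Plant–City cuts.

Augment Plant→City: bottleneck 2, flow now 2.
Augment Plant→Bus3→City: bottleneck 6, flow now 8.
Augment Plant→Bus2→City: bottleneck 9, flow now 17.
Augment Plant→Sub1→City: bottleneck 3, flow now 20.
Augment Plant→Bus3→Bus2→City: bottleneck 6, flow now 26.
Augment Plant→Bus3→Sub3→City: bottleneck 2, flow now 28.
Augment Plant→Sub4→Sub3→City: bottleneck 10, flow now 38.
No augmenting path remains; maximum flow = 38.
By max-flow min-cut, the minimum cut capacity equals the max flow.
In the residual graph, reachable from Plant: {Plant, Bus1, Bus3, Sub4, Sub3}.
Min-cut edges: Plant→Bus2 (9), Plant→Sub1 (3), Plant→City (2), Bus3→Bus2 (6), Bus3→City (6), Sub3→City (12); capacity 9 + 3 + 2 + 6 + 6 + 12 = 38.

38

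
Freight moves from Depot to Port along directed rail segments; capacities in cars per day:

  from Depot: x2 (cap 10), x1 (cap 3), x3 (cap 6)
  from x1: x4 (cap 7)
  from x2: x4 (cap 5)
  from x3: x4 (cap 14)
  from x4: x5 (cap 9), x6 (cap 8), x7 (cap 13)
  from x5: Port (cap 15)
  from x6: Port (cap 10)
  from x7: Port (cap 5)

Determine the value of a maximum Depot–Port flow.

Augment Depot→x1→x4→x5→Port: bottleneck 3, flow now 3.
Augment Depot→x2→x4→x5→Port: bottleneck 5, flow now 8.
Augment Depot→x3→x4→x5→Port: bottleneck 1, flow now 9.
Augment Depot→x3→x4→x6→Port: bottleneck 5, flow now 14.
No augmenting path remains; maximum flow = 14.
In the residual graph, reachable from Depot: {Depot, x2}.
Min-cut edges: Depot→x1 (3), Depot→x3 (6), x2→x4 (5); capacity 3 + 6 + 5 = 14.
This cut is saturated, so no flow can exceed 14.

14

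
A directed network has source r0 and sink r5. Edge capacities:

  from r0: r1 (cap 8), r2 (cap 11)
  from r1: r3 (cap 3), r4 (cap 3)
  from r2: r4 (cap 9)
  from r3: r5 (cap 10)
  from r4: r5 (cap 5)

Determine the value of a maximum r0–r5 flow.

Augment r0→r1→r3→r5: bottleneck 3, flow now 3.
Augment r0→r1→r4→r5: bottleneck 3, flow now 6.
Augment r0→r2→r4→r5: bottleneck 2, flow now 8.
No augmenting path remains; maximum flow = 8.
In the residual graph, reachable from r0: {r0, r1, r2, r4}.
Min-cut edges: r1→r3 (3), r4→r5 (5); capacity 3 + 5 = 8.
This cut is saturated, so no flow can exceed 8.

8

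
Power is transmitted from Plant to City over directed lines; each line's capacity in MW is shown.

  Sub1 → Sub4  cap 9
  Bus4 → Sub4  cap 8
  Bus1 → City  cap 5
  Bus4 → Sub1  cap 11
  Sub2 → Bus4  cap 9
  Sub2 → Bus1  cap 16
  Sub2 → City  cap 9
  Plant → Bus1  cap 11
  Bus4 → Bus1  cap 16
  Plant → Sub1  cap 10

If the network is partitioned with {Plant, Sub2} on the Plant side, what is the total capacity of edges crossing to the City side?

55

Edges leaving {Plant, Sub2}: Plant→Sub1 (10), Plant→Bus1 (11), Sub2→Bus4 (9), Sub2→Bus1 (16), Sub2→City (9).
Cut capacity = 10 + 11 + 9 + 16 + 9 = 55.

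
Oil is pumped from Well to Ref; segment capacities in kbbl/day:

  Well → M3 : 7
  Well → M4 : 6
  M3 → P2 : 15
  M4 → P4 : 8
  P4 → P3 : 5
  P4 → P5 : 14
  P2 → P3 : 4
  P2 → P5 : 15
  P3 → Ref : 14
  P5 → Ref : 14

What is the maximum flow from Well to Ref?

Augment Well→M3→P2→P3→Ref: bottleneck 4, flow now 4.
Augment Well→M3→P2→P5→Ref: bottleneck 3, flow now 7.
Augment Well→M4→P4→P3→Ref: bottleneck 5, flow now 12.
Augment Well→M4→P4→P5→Ref: bottleneck 1, flow now 13.
No augmenting path remains; maximum flow = 13.
In the residual graph, reachable from Well: {Well}.
Min-cut edges: Well→M3 (7), Well→M4 (6); capacity 7 + 6 = 13.
This cut is saturated, so no flow can exceed 13.

13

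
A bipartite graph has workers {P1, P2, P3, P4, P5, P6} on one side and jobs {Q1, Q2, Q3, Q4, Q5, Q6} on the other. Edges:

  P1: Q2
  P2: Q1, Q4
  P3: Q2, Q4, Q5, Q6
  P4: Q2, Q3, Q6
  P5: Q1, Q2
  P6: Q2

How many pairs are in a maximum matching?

Unit-capacity flow: source→left, listed edges, right→sink; max matching = max flow.
Augmenting path P1→Q2 (+1); matched 1.
Augmenting path P2→Q1 (+1); matched 2.
Augmenting path P3→Q4 (+1); matched 3.
Augmenting path P4→Q3 (+1); matched 4.
Augmenting path P5→Q1→P2→Q4→P3→Q5 (+1); matched 5.
No augmenting path remains; maximum matching = 5.
König certificate: {P2, P3, P4, P5, Q2} is a vertex cover of size 5 (every listed pair touches it), so no matching can be larger.

5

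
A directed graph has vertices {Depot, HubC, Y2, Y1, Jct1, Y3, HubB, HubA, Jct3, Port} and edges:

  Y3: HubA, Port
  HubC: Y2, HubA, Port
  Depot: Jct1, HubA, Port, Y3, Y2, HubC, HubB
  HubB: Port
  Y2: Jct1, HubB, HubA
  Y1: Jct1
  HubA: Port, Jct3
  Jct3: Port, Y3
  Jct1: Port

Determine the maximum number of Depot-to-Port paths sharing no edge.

Assign every edge capacity 1; by Menger, the answer equals the max flow.
Path Depot→Port (+1); total 1.
Path Depot→HubC→Port (+1); total 2.
Path Depot→Jct1→Port (+1); total 3.
Path Depot→Y3→Port (+1); total 4.
Path Depot→HubB→Port (+1); total 5.
Path Depot→HubA→Port (+1); total 6.
Path Depot→Y2→HubA→Jct3→Port (+1); total 7.
No residual Depot→Port path; max flow = 7.
Certifying cut of size 7: {Depot→HubA, Depot→HubB, Depot→HubC, Depot→Jct1, Depot→Port, Depot→Y2, Depot→Y3}.

7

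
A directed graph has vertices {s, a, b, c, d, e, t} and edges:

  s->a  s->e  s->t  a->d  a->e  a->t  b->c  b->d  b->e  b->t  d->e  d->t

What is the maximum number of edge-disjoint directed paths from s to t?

2

Assign every edge capacity 1; by Menger, the answer equals the max flow.
Path s→t (+1); total 1.
Path s→a→t (+1); total 2.
No residual s→t path; max flow = 2.
Certifying cut of size 2: {s→a, s→t}.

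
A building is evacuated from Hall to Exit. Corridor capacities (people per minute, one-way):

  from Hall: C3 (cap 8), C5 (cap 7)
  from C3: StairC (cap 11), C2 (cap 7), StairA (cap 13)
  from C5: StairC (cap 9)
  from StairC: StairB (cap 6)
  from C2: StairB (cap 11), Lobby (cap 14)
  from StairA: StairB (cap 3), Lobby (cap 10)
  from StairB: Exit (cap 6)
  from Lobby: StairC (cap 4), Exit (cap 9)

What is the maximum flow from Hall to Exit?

Augment Hall→C3→StairC→StairB→Exit: bottleneck 6, flow now 6.
Augment Hall→C3→C2→Lobby→Exit: bottleneck 2, flow now 8.
Augment Hall→C5→StairC→C3→C2→Lobby→Exit: bottleneck 5, flow now 13. (uses reverse residual edge)
Augment Hall→C5→StairC→C3→StairA→Lobby→Exit: bottleneck 1, flow now 14. (uses reverse residual edge)
No augmenting path remains; maximum flow = 14.
In the residual graph, reachable from Hall: {Hall, C5, StairC}.
Min-cut edges: Hall→C3 (8), StairC→StairB (6); capacity 8 + 6 = 14.
This cut is saturated, so no flow can exceed 14.

14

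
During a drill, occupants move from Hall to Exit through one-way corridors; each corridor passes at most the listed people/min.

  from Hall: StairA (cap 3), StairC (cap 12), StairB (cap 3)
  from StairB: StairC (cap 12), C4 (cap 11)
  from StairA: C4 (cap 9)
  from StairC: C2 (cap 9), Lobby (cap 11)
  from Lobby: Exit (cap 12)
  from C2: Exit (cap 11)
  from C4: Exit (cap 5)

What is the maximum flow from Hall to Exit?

Augment Hall→StairB→C4→Exit: bottleneck 3, flow now 3.
Augment Hall→StairA→C4→Exit: bottleneck 2, flow now 5.
Augment Hall→StairC→Lobby→Exit: bottleneck 11, flow now 16.
Augment Hall→StairC→C2→Exit: bottleneck 1, flow now 17.
Augment Hall→StairA→C4→StairB→StairC→C2→Exit: bottleneck 1, flow now 18. (uses reverse residual edge)
No augmenting path remains; maximum flow = 18.
In the residual graph, reachable from Hall: {Hall}.
Min-cut edges: Hall→StairB (3), Hall→StairA (3), Hall→StairC (12); capacity 3 + 3 + 12 = 18.
This cut is saturated, so no flow can exceed 18.

18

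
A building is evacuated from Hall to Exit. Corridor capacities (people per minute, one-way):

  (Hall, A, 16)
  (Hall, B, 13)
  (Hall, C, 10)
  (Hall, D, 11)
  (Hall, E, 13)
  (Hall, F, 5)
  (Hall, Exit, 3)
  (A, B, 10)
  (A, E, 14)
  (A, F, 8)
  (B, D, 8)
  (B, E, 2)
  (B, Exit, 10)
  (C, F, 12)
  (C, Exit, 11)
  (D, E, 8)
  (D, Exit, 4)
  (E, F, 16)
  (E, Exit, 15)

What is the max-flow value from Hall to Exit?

Augment Hall→Exit: bottleneck 3, flow now 3.
Augment Hall→B→Exit: bottleneck 10, flow now 13.
Augment Hall→C→Exit: bottleneck 10, flow now 23.
Augment Hall→D→Exit: bottleneck 4, flow now 27.
Augment Hall→E→Exit: bottleneck 13, flow now 40.
Augment Hall→A→E→Exit: bottleneck 2, flow now 42.
No augmenting path remains; maximum flow = 42.
In the residual graph, reachable from Hall: {Hall, A, B, D, E, F}.
Min-cut edges: Hall→C (10), Hall→Exit (3), B→Exit (10), D→Exit (4), E→Exit (15); capacity 10 + 3 + 10 + 4 + 15 = 42.
This cut is saturated, so no flow can exceed 42.

42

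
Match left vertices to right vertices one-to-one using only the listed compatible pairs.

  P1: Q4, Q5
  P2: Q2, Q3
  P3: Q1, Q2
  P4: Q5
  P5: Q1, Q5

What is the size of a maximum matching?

5

Unit-capacity flow: source→left, listed edges, right→sink; max matching = max flow.
Augmenting path P1→Q4 (+1); matched 1.
Augmenting path P2→Q2 (+1); matched 2.
Augmenting path P3→Q1 (+1); matched 3.
Augmenting path P4→Q5 (+1); matched 4.
Augmenting path P5→Q1→P3→Q2→P2→Q3 (+1); matched 5.
No augmenting path remains; maximum matching = 5.
König certificate: {P1, P2, P3, P4, P5} is a vertex cover of size 5 (every listed pair touches it), so no matching can be larger.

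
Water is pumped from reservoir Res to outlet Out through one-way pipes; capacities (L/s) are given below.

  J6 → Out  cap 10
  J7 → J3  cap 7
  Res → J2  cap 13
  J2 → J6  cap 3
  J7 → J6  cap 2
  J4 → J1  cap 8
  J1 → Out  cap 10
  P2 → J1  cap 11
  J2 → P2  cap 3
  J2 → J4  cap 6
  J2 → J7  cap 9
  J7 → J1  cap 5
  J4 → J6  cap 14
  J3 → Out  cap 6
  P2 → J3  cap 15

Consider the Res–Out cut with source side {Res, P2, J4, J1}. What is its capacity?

52

Edges leaving {Res, P2, J4, J1}: Res→J2 (13), P2→J3 (15), J4→J6 (14), J1→Out (10).
Cut capacity = 13 + 15 + 14 + 10 = 52.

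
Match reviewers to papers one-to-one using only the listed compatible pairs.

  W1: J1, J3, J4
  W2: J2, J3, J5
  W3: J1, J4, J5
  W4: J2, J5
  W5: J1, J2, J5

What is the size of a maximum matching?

5

Unit-capacity flow: source→left, listed edges, right→sink; max matching = max flow.
Augmenting path W1→J1 (+1); matched 1.
Augmenting path W2→J2 (+1); matched 2.
Augmenting path W3→J4 (+1); matched 3.
Augmenting path W4→J5 (+1); matched 4.
Augmenting path W5→J1→W1→J3 (+1); matched 5.
No augmenting path remains; maximum matching = 5.
König certificate: {W1, W2, W3, W4, W5} is a vertex cover of size 5 (every listed pair touches it), so no matching can be larger.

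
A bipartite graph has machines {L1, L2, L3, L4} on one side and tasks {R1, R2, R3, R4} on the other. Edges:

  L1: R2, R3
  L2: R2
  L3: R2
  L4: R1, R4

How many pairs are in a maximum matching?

3

Unit-capacity flow: source→left, listed edges, right→sink; max matching = max flow.
Augmenting path L1→R2 (+1); matched 1.
Augmenting path L4→R1 (+1); matched 2.
Augmenting path L2→R2→L1→R3 (+1); matched 3.
No augmenting path remains; maximum matching = 3.
König certificate: {L1, L4, R2} is a vertex cover of size 3 (every listed pair touches it), so no matching can be larger.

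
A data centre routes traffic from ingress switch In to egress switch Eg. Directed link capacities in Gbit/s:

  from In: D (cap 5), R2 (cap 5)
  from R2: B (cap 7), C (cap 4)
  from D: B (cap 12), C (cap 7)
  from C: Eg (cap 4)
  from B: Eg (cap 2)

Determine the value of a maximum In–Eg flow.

Augment In→R2→C→Eg: bottleneck 4, flow now 4.
Augment In→R2→B→Eg: bottleneck 1, flow now 5.
Augment In→D→B→Eg: bottleneck 1, flow now 6.
No augmenting path remains; maximum flow = 6.
In the residual graph, reachable from In: {In, R2, D, C, B}.
Min-cut edges: C→Eg (4), B→Eg (2); capacity 4 + 2 = 6.
This cut is saturated, so no flow can exceed 6.

6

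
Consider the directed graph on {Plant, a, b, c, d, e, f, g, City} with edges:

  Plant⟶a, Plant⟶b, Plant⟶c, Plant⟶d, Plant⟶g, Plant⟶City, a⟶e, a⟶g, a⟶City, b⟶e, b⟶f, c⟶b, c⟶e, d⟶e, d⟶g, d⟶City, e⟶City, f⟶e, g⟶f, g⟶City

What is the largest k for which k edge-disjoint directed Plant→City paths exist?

5

Assign every edge capacity 1; by Menger, the answer equals the max flow.
Path Plant→City (+1); total 1.
Path Plant→a→City (+1); total 2.
Path Plant→d→City (+1); total 3.
Path Plant→g→City (+1); total 4.
Path Plant→b→e→City (+1); total 5.
No residual Plant→City path; max flow = 5.
Certifying cut of size 5: {Plant→City, Plant→a, Plant→d, Plant→g, e→City}.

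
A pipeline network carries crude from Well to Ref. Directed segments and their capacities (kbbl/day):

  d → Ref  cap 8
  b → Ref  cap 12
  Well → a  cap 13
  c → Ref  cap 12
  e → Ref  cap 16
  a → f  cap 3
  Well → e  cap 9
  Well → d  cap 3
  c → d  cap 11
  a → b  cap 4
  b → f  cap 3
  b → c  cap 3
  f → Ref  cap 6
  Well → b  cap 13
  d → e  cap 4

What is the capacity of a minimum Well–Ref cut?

Augment Well→b→Ref: bottleneck 12, flow now 12.
Augment Well→d→Ref: bottleneck 3, flow now 15.
Augment Well→e→Ref: bottleneck 9, flow now 24.
Augment Well→a→f→Ref: bottleneck 3, flow now 27.
Augment Well→b→c→Ref: bottleneck 1, flow now 28.
Augment Well→a→b→c→Ref: bottleneck 2, flow now 30.
Augment Well→a→b→f→Ref: bottleneck 2, flow now 32.
No augmenting path remains; maximum flow = 32.
By max-flow min-cut, the minimum cut capacity equals the max flow.
In the residual graph, reachable from Well: {Well, a}.
Min-cut edges: Well→b (13), Well→d (3), Well→e (9), a→b (4), a→f (3); capacity 13 + 3 + 9 + 4 + 3 = 32.

32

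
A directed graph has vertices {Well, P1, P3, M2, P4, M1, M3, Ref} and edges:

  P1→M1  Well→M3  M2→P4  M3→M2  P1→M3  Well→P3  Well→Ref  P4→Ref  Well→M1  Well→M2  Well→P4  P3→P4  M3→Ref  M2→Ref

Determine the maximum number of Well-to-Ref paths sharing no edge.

Assign every edge capacity 1; by Menger, the answer equals the max flow.
Path Well→Ref (+1); total 1.
Path Well→M2→Ref (+1); total 2.
Path Well→P4→Ref (+1); total 3.
Path Well→M3→Ref (+1); total 4.
No residual Well→Ref path; max flow = 4.
Certifying cut of size 4: {P4→Ref, Well→M2, Well→M3, Well→Ref}.

4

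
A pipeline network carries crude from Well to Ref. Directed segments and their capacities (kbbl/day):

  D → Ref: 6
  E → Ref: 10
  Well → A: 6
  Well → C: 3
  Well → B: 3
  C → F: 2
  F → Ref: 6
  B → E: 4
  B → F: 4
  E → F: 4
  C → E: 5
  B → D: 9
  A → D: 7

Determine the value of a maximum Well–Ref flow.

Augment Well→A→D→Ref: bottleneck 6, flow now 6.
Augment Well→B→E→Ref: bottleneck 3, flow now 9.
Augment Well→C→E→Ref: bottleneck 3, flow now 12.
No augmenting path remains; maximum flow = 12.
In the residual graph, reachable from Well: {Well}.
Min-cut edges: Well→A (6), Well→B (3), Well→C (3); capacity 6 + 3 + 3 = 12.
This cut is saturated, so no flow can exceed 12.

12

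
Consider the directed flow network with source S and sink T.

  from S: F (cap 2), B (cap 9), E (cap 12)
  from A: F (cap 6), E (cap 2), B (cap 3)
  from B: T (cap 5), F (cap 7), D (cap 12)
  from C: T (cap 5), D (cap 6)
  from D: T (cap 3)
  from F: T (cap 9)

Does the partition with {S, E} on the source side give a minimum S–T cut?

Given cut capacity: 9 + 2 = 11.
Augment S→B→T: bottleneck 5, flow now 5.
Augment S→F→T: bottleneck 2, flow now 7.
Augment S→B→D→T: bottleneck 3, flow now 10.
Augment S→B→F→T: bottleneck 1, flow now 11.
No augmenting path remains; maximum flow = 11.
Cut capacity 11 equals the max flow, so it is a minimum cut.

Yes — it is a minimum cut (capacity 11).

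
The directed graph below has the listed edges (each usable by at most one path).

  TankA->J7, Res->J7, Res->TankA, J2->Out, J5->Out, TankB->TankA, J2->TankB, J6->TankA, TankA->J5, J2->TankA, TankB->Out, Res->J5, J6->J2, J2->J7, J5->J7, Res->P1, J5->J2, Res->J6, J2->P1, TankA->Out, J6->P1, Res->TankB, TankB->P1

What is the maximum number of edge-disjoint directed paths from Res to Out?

4

Assign every edge capacity 1; by Menger, the answer equals the max flow.
Path Res→J5→Out (+1); total 1.
Path Res→TankB→Out (+1); total 2.
Path Res→TankA→Out (+1); total 3.
Path Res→J6→J2→Out (+1); total 4.
No residual Res→Out path; max flow = 4.
Certifying cut of size 4: {Res→J5, Res→J6, Res→TankA, Res→TankB}.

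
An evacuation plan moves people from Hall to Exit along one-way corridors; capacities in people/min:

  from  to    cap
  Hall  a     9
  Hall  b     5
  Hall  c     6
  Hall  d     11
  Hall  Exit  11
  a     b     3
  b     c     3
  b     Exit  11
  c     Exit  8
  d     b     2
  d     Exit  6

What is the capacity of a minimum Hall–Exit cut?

Augment Hall→Exit: bottleneck 11, flow now 11.
Augment Hall→b→Exit: bottleneck 5, flow now 16.
Augment Hall→c→Exit: bottleneck 6, flow now 22.
Augment Hall→d→Exit: bottleneck 6, flow now 28.
Augment Hall→a→b→Exit: bottleneck 3, flow now 31.
Augment Hall→d→b→Exit: bottleneck 2, flow now 33.
No augmenting path remains; maximum flow = 33.
By max-flow min-cut, the minimum cut capacity equals the max flow.
In the residual graph, reachable from Hall: {Hall, a, d}.
Min-cut edges: Hall→b (5), Hall→c (6), Hall→Exit (11), a→b (3), d→b (2), d→Exit (6); capacity 5 + 6 + 11 + 3 + 2 + 6 = 33.

33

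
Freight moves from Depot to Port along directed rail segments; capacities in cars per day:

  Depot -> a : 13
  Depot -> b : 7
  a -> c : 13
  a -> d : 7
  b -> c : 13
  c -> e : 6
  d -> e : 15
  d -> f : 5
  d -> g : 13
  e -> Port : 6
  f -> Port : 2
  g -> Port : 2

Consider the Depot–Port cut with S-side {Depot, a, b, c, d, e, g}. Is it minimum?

No — its capacity is 13, but the minimum cut has capacity 10.

Given cut capacity: 5 + 6 + 2 = 13.
Augment Depot→a→c→e→Port: bottleneck 6, flow now 6.
Augment Depot→a→d→f→Port: bottleneck 2, flow now 8.
Augment Depot→a→d→g→Port: bottleneck 2, flow now 10.
No augmenting path remains; maximum flow = 10.
In the residual graph, reachable from Depot: {Depot, a, b, c, d, e, f, g}.
Min-cut edges: e→Port (6), f→Port (2), g→Port (2); capacity 6 + 2 + 2 = 10.
Cut capacity 13 exceeds the max flow 10, so it is not minimum.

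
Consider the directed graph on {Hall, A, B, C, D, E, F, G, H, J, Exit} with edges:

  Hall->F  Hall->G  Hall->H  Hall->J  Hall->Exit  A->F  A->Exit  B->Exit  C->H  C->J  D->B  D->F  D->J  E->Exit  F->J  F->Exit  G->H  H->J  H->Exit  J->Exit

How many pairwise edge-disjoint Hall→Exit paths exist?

4

Assign every edge capacity 1; by Menger, the answer equals the max flow.
Path Hall→Exit (+1); total 1.
Path Hall→F→Exit (+1); total 2.
Path Hall→H→Exit (+1); total 3.
Path Hall→J→Exit (+1); total 4.
No residual Hall→Exit path; max flow = 4.
Certifying cut of size 4: {H→Exit, Hall→Exit, Hall→F, J→Exit}.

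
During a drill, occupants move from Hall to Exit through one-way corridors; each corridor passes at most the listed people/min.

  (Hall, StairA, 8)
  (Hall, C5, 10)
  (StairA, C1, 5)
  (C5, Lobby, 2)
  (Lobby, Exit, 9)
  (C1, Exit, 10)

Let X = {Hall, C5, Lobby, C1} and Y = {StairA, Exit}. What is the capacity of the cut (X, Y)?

Edges leaving {Hall, C5, Lobby, C1}: Hall→StairA (8), Lobby→Exit (9), C1→Exit (10).
Cut capacity = 8 + 9 + 10 = 27.

27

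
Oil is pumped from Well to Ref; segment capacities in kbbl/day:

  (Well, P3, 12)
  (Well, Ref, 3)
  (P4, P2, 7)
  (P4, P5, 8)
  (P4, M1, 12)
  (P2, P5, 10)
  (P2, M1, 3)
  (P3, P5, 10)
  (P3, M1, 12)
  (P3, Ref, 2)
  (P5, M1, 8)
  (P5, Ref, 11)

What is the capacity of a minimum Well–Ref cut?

Augment Well→Ref: bottleneck 3, flow now 3.
Augment Well→P3→Ref: bottleneck 2, flow now 5.
Augment Well→P3→P5→Ref: bottleneck 10, flow now 15.
No augmenting path remains; maximum flow = 15.
By max-flow min-cut, the minimum cut capacity equals the max flow.
In the residual graph, reachable from Well: {Well}.
Min-cut edges: Well→P3 (12), Well→Ref (3); capacity 12 + 3 = 15.

15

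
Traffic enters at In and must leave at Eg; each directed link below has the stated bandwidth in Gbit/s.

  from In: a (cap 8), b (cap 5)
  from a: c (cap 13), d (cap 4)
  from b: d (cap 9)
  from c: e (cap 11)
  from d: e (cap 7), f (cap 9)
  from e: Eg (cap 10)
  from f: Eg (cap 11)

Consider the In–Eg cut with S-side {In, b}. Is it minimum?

No — its capacity is 17, but the minimum cut has capacity 13.

Given cut capacity: 8 + 9 = 17.
Augment In→a→c→e→Eg: bottleneck 8, flow now 8.
Augment In→b→d→e→Eg: bottleneck 2, flow now 10.
Augment In→b→d→f→Eg: bottleneck 3, flow now 13.
No augmenting path remains; maximum flow = 13.
In the residual graph, reachable from In: {In}.
Min-cut edges: In→a (8), In→b (5); capacity 8 + 5 = 13.
Cut capacity 17 exceeds the max flow 13, so it is not minimum.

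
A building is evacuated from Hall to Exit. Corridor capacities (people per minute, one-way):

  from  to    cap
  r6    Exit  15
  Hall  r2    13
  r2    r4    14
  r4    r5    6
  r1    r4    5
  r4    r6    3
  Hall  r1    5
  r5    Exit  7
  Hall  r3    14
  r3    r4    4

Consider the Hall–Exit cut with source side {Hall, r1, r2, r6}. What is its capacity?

Edges leaving {Hall, r1, r2, r6}: Hall→r3 (14), r1→r4 (5), r2→r4 (14), r6→Exit (15).
Cut capacity = 14 + 5 + 14 + 15 = 48.

48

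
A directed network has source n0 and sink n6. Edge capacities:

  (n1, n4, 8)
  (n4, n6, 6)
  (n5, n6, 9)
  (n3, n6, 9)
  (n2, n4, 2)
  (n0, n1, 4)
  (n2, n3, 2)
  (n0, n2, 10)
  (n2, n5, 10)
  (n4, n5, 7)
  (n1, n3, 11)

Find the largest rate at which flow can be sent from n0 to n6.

14

Augment n0→n1→n3→n6: bottleneck 4, flow now 4.
Augment n0→n2→n3→n6: bottleneck 2, flow now 6.
Augment n0→n2→n4→n6: bottleneck 2, flow now 8.
Augment n0→n2→n5→n6: bottleneck 6, flow now 14.
No augmenting path remains; maximum flow = 14.
In the residual graph, reachable from n0: {n0}.
Min-cut edges: n0→n1 (4), n0→n2 (10); capacity 4 + 10 = 14.
This cut is saturated, so no flow can exceed 14.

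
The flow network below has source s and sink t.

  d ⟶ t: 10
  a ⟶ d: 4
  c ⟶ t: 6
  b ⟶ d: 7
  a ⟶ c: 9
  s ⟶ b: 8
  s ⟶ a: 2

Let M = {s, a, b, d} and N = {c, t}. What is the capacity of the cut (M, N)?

19

Edges leaving {s, a, b, d}: a→c (9), d→t (10).
Cut capacity = 9 + 10 = 19.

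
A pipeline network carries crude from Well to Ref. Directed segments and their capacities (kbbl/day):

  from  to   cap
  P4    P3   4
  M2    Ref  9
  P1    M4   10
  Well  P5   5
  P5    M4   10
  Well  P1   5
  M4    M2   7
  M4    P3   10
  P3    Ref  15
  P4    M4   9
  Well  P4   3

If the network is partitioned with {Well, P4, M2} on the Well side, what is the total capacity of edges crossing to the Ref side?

Edges leaving {Well, P4, M2}: Well→P5 (5), Well→P1 (5), P4→M4 (9), P4→P3 (4), M2→Ref (9).
Cut capacity = 5 + 5 + 9 + 4 + 9 = 32.

32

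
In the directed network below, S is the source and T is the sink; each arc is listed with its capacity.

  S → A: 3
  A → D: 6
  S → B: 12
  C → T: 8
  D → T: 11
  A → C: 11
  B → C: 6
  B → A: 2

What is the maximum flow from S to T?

11

Augment S→A→C→T: bottleneck 3, flow now 3.
Augment S→B→C→T: bottleneck 5, flow now 8.
Augment S→B→A→D→T: bottleneck 2, flow now 10.
Augment S→B→C→A→D→T: bottleneck 1, flow now 11. (uses reverse residual edge)
No augmenting path remains; maximum flow = 11.
In the residual graph, reachable from S: {S, B}.
Min-cut edges: S→A (3), B→A (2), B→C (6); capacity 3 + 2 + 6 = 11.
This cut is saturated, so no flow can exceed 11.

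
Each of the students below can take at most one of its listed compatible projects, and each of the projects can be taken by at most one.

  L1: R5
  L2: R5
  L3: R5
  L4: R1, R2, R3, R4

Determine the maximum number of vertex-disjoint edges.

2

Unit-capacity flow: source→left, listed edges, right→sink; max matching = max flow.
Augmenting path L1→R5 (+1); matched 1.
Augmenting path L4→R1 (+1); matched 2.
No augmenting path remains; maximum matching = 2.
König certificate: {L4, R5} is a vertex cover of size 2 (every listed pair touches it), so no matching can be larger.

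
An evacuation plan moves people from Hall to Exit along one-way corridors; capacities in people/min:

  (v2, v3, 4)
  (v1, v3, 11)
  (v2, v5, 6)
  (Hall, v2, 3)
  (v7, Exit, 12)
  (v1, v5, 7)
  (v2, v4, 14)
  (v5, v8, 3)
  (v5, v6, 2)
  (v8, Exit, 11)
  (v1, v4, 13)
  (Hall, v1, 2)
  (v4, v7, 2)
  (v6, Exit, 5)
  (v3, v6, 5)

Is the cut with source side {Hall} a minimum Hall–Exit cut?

Given cut capacity: 2 + 3 = 5.
Augment Hall→v1→v3→v6→Exit: bottleneck 2, flow now 2.
Augment Hall→v2→v3→v6→Exit: bottleneck 3, flow now 5.
No augmenting path remains; maximum flow = 5.
Cut capacity 5 equals the max flow, so it is a minimum cut.

Yes — it is a minimum cut (capacity 5).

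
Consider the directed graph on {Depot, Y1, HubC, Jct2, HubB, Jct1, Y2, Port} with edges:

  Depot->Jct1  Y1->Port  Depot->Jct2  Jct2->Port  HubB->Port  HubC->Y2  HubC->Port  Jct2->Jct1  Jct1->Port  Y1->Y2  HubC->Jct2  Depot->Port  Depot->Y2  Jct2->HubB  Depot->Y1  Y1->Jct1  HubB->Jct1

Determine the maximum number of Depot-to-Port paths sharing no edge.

4

Assign every edge capacity 1; by Menger, the answer equals the max flow.
Path Depot→Port (+1); total 1.
Path Depot→Y1→Port (+1); total 2.
Path Depot→Jct2→Port (+1); total 3.
Path Depot→Jct1→Port (+1); total 4.
No residual Depot→Port path; max flow = 4.
Certifying cut of size 4: {Depot→Jct1, Depot→Jct2, Depot→Port, Depot→Y1}.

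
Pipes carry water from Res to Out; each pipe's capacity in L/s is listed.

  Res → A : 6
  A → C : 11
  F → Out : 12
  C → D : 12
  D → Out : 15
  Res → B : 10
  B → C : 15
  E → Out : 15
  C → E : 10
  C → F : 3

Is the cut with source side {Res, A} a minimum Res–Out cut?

No — its capacity is 21, but the minimum cut has capacity 16.

Given cut capacity: 10 + 11 = 21.
Augment Res→A→C→D→Out: bottleneck 6, flow now 6.
Augment Res→B→C→D→Out: bottleneck 6, flow now 12.
Augment Res→B→C→E→Out: bottleneck 4, flow now 16.
No augmenting path remains; maximum flow = 16.
In the residual graph, reachable from Res: {Res}.
Min-cut edges: Res→A (6), Res→B (10); capacity 6 + 10 = 16.
Cut capacity 21 exceeds the max flow 16, so it is not minimum.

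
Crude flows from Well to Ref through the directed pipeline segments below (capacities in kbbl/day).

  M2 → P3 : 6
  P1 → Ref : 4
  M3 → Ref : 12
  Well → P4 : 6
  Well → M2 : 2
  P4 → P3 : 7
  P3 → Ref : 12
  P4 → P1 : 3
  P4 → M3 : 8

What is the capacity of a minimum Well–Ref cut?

8

Augment Well→P4→P1→Ref: bottleneck 3, flow now 3.
Augment Well→P4→P3→Ref: bottleneck 3, flow now 6.
Augment Well→M2→P3→Ref: bottleneck 2, flow now 8.
No augmenting path remains; maximum flow = 8.
By max-flow min-cut, the minimum cut capacity equals the max flow.
In the residual graph, reachable from Well: {Well}.
Min-cut edges: Well→P4 (6), Well→M2 (2); capacity 6 + 2 = 8.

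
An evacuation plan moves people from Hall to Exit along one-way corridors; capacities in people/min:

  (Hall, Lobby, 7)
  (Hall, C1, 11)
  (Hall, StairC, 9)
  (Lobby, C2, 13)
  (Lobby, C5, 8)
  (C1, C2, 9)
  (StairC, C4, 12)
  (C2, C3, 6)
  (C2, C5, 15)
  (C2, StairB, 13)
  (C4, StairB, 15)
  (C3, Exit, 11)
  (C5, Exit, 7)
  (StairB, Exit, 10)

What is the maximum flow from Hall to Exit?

Augment Hall→Lobby→C5→Exit: bottleneck 7, flow now 7.
Augment Hall→C1→C2→C3→Exit: bottleneck 6, flow now 13.
Augment Hall→C1→C2→StairB→Exit: bottleneck 3, flow now 16.
Augment Hall→StairC→C4→StairB→Exit: bottleneck 7, flow now 23.
No augmenting path remains; maximum flow = 23.
In the residual graph, reachable from Hall: {Hall, Lobby, C1, StairC, C2, C4, C5, StairB}.
Min-cut edges: C2→C3 (6), C5→Exit (7), StairB→Exit (10); capacity 6 + 7 + 10 = 23.
This cut is saturated, so no flow can exceed 23.

23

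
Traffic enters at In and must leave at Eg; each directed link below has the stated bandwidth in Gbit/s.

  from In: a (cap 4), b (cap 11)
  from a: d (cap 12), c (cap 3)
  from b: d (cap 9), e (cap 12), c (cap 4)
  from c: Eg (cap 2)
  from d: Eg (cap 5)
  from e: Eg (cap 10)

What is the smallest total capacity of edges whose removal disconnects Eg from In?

15

Augment In→a→c→Eg: bottleneck 2, flow now 2.
Augment In→a→d→Eg: bottleneck 2, flow now 4.
Augment In→b→d→Eg: bottleneck 3, flow now 7.
Augment In→b→e→Eg: bottleneck 8, flow now 15.
No augmenting path remains; maximum flow = 15.
By max-flow min-cut, the minimum cut capacity equals the max flow.
In the residual graph, reachable from In: {In}.
Min-cut edges: In→a (4), In→b (11); capacity 4 + 11 = 15.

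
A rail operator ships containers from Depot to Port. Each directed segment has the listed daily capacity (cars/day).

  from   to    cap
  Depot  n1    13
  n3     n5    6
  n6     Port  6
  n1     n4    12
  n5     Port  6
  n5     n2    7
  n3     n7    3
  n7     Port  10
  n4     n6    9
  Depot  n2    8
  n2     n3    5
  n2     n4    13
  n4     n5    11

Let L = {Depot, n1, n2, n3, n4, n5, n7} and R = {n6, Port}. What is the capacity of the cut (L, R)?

25

Edges leaving {Depot, n1, n2, n3, n4, n5, n7}: n4→n6 (9), n5→Port (6), n7→Port (10).
Cut capacity = 9 + 6 + 10 = 25.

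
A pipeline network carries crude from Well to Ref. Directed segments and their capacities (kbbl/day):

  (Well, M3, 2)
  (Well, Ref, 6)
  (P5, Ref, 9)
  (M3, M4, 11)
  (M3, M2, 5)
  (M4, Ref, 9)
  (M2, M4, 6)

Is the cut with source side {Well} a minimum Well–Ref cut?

Given cut capacity: 2 + 6 = 8.
Augment Well→Ref: bottleneck 6, flow now 6.
Augment Well→M3→M4→Ref: bottleneck 2, flow now 8.
No augmenting path remains; maximum flow = 8.
Cut capacity 8 equals the max flow, so it is a minimum cut.

Yes — it is a minimum cut (capacity 8).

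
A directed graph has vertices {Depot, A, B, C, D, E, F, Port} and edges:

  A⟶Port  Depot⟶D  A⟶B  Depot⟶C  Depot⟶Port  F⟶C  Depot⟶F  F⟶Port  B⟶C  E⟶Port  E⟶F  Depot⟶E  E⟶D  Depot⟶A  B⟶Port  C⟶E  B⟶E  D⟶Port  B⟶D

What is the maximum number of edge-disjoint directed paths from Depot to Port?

Assign every edge capacity 1; by Menger, the answer equals the max flow.
Path Depot→Port (+1); total 1.
Path Depot→A→Port (+1); total 2.
Path Depot→D→Port (+1); total 3.
Path Depot→E→Port (+1); total 4.
Path Depot→F→Port (+1); total 5.
No residual Depot→Port path; max flow = 5.
Certifying cut of size 5: {D→Port, Depot→A, Depot→Port, E→Port, F→Port}.

5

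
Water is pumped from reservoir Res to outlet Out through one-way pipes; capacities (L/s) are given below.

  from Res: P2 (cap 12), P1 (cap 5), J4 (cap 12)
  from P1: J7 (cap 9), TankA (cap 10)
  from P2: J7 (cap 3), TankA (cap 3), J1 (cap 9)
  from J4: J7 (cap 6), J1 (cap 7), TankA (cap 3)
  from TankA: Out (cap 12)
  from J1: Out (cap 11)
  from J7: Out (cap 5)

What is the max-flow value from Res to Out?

27

Augment Res→P1→TankA→Out: bottleneck 5, flow now 5.
Augment Res→P2→TankA→Out: bottleneck 3, flow now 8.
Augment Res→P2→J1→Out: bottleneck 9, flow now 17.
Augment Res→J4→TankA→Out: bottleneck 3, flow now 20.
Augment Res→J4→J1→Out: bottleneck 2, flow now 22.
Augment Res→J4→J7→Out: bottleneck 5, flow now 27.
No augmenting path remains; maximum flow = 27.
In the residual graph, reachable from Res: {Res, P2, J4, J1, J7}.
Min-cut edges: Res→P1 (5), P2→TankA (3), J4→TankA (3), J1→Out (11), J7→Out (5); capacity 5 + 3 + 3 + 11 + 5 = 27.
This cut is saturated, so no flow can exceed 27.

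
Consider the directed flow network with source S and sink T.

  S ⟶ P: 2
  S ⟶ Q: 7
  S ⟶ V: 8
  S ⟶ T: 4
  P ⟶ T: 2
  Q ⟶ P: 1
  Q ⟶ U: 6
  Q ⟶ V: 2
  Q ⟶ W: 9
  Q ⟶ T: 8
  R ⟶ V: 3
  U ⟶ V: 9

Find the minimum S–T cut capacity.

Augment S→T: bottleneck 4, flow now 4.
Augment S→P→T: bottleneck 2, flow now 6.
Augment S→Q→T: bottleneck 7, flow now 13.
No augmenting path remains; maximum flow = 13.
By max-flow min-cut, the minimum cut capacity equals the max flow.
In the residual graph, reachable from S: {S, V}.
Min-cut edges: S→P (2), S→Q (7), S→T (4); capacity 2 + 7 + 4 = 13.

13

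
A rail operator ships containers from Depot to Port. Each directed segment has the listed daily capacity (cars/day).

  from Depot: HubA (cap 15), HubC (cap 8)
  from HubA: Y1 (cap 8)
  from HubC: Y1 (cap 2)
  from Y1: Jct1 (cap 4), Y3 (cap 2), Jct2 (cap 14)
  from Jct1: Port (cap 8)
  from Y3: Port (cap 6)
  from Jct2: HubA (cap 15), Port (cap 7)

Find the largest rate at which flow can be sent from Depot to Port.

Augment Depot→HubA→Y1→Jct1→Port: bottleneck 4, flow now 4.
Augment Depot→HubA→Y1→Y3→Port: bottleneck 2, flow now 6.
Augment Depot→HubA→Y1→Jct2→Port: bottleneck 2, flow now 8.
Augment Depot→HubC→Y1→Jct2→Port: bottleneck 2, flow now 10.
No augmenting path remains; maximum flow = 10.
In the residual graph, reachable from Depot: {Depot, HubA, HubC}.
Min-cut edges: HubA→Y1 (8), HubC→Y1 (2); capacity 8 + 2 = 10.
This cut is saturated, so no flow can exceed 10.

10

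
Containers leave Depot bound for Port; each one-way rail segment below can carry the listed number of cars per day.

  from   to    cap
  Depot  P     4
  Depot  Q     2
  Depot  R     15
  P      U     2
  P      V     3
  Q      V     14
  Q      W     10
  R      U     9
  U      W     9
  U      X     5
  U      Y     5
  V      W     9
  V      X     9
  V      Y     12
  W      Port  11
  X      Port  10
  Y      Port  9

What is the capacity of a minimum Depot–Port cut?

Augment Depot→Q→W→Port: bottleneck 2, flow now 2.
Augment Depot→P→U→W→Port: bottleneck 2, flow now 4.
Augment Depot→P→V→W→Port: bottleneck 2, flow now 6.
Augment Depot→R→U→W→Port: bottleneck 5, flow now 11.
Augment Depot→R→U→X→Port: bottleneck 4, flow now 15.
No augmenting path remains; maximum flow = 15.
By max-flow min-cut, the minimum cut capacity equals the max flow.
In the residual graph, reachable from Depot: {Depot, R}.
Min-cut edges: Depot→P (4), Depot→Q (2), R→U (9); capacity 4 + 2 + 9 = 15.

15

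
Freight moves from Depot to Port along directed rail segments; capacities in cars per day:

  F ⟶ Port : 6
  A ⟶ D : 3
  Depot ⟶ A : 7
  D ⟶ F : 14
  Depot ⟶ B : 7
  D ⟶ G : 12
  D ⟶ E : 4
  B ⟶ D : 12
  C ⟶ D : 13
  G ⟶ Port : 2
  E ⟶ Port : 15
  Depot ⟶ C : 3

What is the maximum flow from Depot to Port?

12

Augment Depot→A→D→E→Port: bottleneck 3, flow now 3.
Augment Depot→B→D→E→Port: bottleneck 1, flow now 4.
Augment Depot→B→D→F→Port: bottleneck 6, flow now 10.
Augment Depot→C→D→G→Port: bottleneck 2, flow now 12.
No augmenting path remains; maximum flow = 12.
In the residual graph, reachable from Depot: {Depot, A, B, C, D, F, G}.
Min-cut edges: D→E (4), F→Port (6), G→Port (2); capacity 4 + 6 + 2 = 12.
This cut is saturated, so no flow can exceed 12.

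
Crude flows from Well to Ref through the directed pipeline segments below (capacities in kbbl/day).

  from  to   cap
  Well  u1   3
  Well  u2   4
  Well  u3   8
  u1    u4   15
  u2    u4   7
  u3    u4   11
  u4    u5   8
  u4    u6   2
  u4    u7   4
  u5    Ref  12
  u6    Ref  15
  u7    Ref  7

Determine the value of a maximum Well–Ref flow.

14

Augment Well→u1→u4→u5→Ref: bottleneck 3, flow now 3.
Augment Well→u2→u4→u5→Ref: bottleneck 4, flow now 7.
Augment Well→u3→u4→u5→Ref: bottleneck 1, flow now 8.
Augment Well→u3→u4→u6→Ref: bottleneck 2, flow now 10.
Augment Well→u3→u4→u7→Ref: bottleneck 4, flow now 14.
No augmenting path remains; maximum flow = 14.
In the residual graph, reachable from Well: {Well, u1, u2, u3, u4}.
Min-cut edges: u4→u5 (8), u4→u6 (2), u4→u7 (4); capacity 8 + 2 + 4 = 14.
This cut is saturated, so no flow can exceed 14.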